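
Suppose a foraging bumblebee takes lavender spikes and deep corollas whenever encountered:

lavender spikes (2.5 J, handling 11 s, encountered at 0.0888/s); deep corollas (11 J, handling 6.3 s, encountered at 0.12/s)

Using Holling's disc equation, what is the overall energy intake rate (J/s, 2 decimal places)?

R = (0.0888×2.5 + 0.12×11) / (1 + 0.0888×11 + 0.12×6.3) = 1.542/2.733 = 0.5643 J/s.

0.56 J/s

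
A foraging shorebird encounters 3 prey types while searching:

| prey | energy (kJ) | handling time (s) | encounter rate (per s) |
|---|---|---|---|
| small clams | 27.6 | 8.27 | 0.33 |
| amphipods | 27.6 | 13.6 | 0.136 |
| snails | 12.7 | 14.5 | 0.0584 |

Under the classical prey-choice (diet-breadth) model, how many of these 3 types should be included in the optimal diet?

1

E/h in descending order: small clams 3.34, amphipods 2.03, snails 0.876 kJ/s. The optimal diet is the largest prefix of this list for which every included type satisfies E_i/h_i > R on the types above it.
Rate on top 1: 2.442. amphipods: 2.03 < 2.442 → exclude; stop.
Optimal diet: small clams — 1 of 3 types.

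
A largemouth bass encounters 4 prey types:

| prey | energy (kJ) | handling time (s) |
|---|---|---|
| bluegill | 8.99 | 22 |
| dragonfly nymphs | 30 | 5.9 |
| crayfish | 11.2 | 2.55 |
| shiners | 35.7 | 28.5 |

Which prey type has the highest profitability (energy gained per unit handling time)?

Profitability E/h (kJ/s): bluegill = 8.99/22 = 0.409, dragonfly nymphs = 30/5.9 = 5.08, crayfish = 11.2/2.55 = 4.39, shiners = 35.7/28.5 = 1.25.
Ranked: dragonfly nymphs > crayfish > shiners > bluegill.

dragonfly nymphs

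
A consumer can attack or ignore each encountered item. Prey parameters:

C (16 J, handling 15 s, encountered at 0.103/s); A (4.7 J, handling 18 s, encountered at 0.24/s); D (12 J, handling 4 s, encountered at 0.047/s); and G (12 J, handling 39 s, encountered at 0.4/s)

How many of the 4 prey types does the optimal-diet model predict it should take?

2

Profitabilities (E/h, J/s): D 3, C 1.07, G 0.308, A 0.261. Add prey in this order while the next type's profitability exceeds the intake rate on those already taken.
Rate on top 1: 0.4747. C: 1.07 > 0.4747 → include.
Rate on top 2: 0.8094. G: 0.308 < 0.8094 → exclude; stop.
Optimal diet: D, C — 2 of 4 types.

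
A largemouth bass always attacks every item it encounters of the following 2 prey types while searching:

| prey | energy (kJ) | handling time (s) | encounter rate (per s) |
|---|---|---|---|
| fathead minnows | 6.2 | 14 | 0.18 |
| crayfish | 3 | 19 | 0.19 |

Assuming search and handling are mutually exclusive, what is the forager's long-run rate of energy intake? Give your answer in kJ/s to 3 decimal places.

Energy encountered per unit search time: 0.18×6.2 + 0.19×3 = 1.686 kJ/s.
Handling time per unit search time: 0.18×14 + 0.19×19 = 6.13.
Rate = 1.686/(1 + 6.13) = 0.2365 kJ/s.

0.236 kJ/s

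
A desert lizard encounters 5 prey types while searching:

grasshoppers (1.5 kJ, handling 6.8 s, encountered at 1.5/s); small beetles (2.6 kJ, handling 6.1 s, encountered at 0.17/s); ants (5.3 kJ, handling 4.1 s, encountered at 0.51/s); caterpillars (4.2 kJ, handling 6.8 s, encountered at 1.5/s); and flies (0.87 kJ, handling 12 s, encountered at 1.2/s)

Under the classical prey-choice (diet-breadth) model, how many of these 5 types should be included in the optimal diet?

1

E/h in descending order: ants 1.29, caterpillars 0.618, small beetles 0.426, grasshoppers 0.221, flies 0.0725 kJ/s. The optimal diet is the largest prefix of this list for which every included type satisfies E_i/h_i > R on the types above it.
Rate on top 1: 0.8745. caterpillars: 0.618 < 0.8745 → exclude; stop.
Optimal diet: ants — 1 of 5 types.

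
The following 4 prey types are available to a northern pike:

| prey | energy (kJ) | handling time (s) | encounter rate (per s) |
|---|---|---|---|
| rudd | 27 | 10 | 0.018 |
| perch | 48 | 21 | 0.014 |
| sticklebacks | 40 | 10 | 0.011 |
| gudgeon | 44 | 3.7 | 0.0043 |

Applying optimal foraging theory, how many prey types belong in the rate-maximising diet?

Profitabilities (E/h, kJ/s): gudgeon 11.9, sticklebacks 4, rudd 2.7, perch 2.29. Add prey in this order while the next type's profitability exceeds the intake rate on those already taken.
Rate on top 1: 0.1862. sticklebacks: 4 > 0.1862 → include.
Rate on top 2: 0.5588. rudd: 2.7 > 0.5588 → include.
Rate on top 3: 0.854. perch: 2.29 > 0.854 → include.
Optimal diet: gudgeon, sticklebacks, rudd, perch — 4 of 4 types.

4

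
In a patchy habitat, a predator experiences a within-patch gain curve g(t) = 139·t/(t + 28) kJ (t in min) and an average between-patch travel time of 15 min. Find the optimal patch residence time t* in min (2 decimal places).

By the marginal value theorem, leave when the instantaneous gain rate g'(t) equals the habitat-wide average g(t)/(T + t).
g'(t) = 139·28/(t + 28)². Setting 139·28/(t+28)² = 139t/[(t+28)(15+t)] gives 28(15+t) = t(t+28), so t² = 28×15 = 420.
t* = √420 = 20.49 min.

20.49 min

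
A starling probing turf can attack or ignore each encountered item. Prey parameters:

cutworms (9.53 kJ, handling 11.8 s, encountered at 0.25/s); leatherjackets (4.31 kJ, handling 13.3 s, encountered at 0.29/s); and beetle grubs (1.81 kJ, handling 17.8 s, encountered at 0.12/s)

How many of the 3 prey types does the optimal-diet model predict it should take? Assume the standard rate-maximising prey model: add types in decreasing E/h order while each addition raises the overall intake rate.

Profitabilities (E/h, kJ/s): cutworms 0.808, leatherjackets 0.324, beetle grubs 0.102. Add prey in this order while the next type's profitability exceeds the intake rate on those already taken.
Rate on top 1: 0.6032. leatherjackets: 0.324 < 0.6032 → exclude; stop.
Optimal diet: cutworms — 1 of 3 types.

1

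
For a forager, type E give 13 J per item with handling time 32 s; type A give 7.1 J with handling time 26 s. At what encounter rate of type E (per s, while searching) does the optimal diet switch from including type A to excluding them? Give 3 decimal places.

Drop type A once their profitability E₂/h₂ falls below the rate achievable on type E alone: E₂/h₂ = λE₁/(1 + λh₁).
Solve for λ: λE₁h₂ = E₂(1 + λh₁) → λ(E₁h₂ − E₂h₁) = E₂ → λ = E₂/(E₁h₂ − E₂h₁).
λ = 7.1/(13×26 − 7.1×32) = 7.1/110.8 = 0.06408 per s.

0.064 per s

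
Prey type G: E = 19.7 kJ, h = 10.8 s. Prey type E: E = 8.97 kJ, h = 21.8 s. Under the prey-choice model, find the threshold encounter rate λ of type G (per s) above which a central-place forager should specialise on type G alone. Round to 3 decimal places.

At the threshold, the rate on type G alone equals the profitability of type E: λ·19.7/(1 + λ·10.8) = 8.97/21.8 = 0.4115.
Rearranging, λ(19.7 − 0.4115×10.8) = 0.4115, so λ = 0.4115/15.26 = 0.02697 per s.

0.027 per s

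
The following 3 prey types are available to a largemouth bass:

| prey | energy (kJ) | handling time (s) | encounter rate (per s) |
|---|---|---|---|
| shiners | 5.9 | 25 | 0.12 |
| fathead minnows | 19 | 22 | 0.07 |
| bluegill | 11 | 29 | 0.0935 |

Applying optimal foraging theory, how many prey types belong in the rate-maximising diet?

1

Profitabilities (E/h, kJ/s): fathead minnows 0.864, bluegill 0.379, shiners 0.236. Add prey in this order while the next type's profitability exceeds the intake rate on those already taken.
Rate on top 1: 0.5236. bluegill: 0.379 < 0.5236 → exclude; stop.
Optimal diet: fathead minnows — 1 of 3 types.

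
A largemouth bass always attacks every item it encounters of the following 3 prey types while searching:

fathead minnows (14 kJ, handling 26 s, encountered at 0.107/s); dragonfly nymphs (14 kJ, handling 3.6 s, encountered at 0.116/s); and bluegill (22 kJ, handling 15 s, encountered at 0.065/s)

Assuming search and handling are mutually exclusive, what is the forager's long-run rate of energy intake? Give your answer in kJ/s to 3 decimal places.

0.880 kJ/s

R = Σλ_iE_i / (1 + Σλ_ih_i)
Numerator: 0.107×14 + 0.116×14 + 0.065×22 = 4.552
Denominator: 1 + 0.107×26 + 0.116×3.6 + 0.065×15 = 5.175
R = 4.552/5.175 = 0.8797 kJ/s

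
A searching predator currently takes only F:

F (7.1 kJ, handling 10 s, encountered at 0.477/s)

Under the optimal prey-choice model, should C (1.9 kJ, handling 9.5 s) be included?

No

On F alone, R = ΣλE/(1+Σλh) = 3.387/5.77 = 0.5869 kJ/s.
Profitability of C: 1.9/9.5 = 0.2 kJ/s.
Since 0.2 < R, time spent handling C is better spent searching.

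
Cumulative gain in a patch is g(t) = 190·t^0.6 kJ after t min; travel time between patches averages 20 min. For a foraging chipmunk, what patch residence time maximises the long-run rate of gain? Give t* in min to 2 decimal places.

Optimal t* satisfies g'(t*) = g(t*)/(T + t*).
g'(t) = 0.6·190·t^-0.4. Setting 0.6·190·t^-0.4 = 190·t^0.6/(20+t) gives 0.6(20+t) = t, so 0.40·t = 0.6×20.
t* = 0.6×20/0.40 = 30 min.

30.00 min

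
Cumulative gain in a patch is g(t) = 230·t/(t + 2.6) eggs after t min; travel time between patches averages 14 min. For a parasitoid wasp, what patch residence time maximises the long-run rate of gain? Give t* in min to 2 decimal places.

6.03 min

Optimal t* satisfies g'(t*) = g(t*)/(T + t*).
g'(t) = 230·2.6/(t + 2.6)². Setting 230·2.6/(t+2.6)² = 230t/[(t+2.6)(14+t)] gives 2.6(14+t) = t(t+2.6), so t² = 2.6×14 = 36.4.
t* = √36.4 = 6.033 min.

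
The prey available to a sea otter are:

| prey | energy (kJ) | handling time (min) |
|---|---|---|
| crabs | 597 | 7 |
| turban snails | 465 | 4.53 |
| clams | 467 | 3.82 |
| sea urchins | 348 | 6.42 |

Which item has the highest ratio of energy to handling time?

clams

In descending order of E/h:
clams: 467/3.82 = 122 kJ/min
turban snails: 465/4.53 = 103 kJ/min
crabs: 597/7 = 85.3 kJ/min
sea urchins: 348/6.42 = 54.2 kJ/min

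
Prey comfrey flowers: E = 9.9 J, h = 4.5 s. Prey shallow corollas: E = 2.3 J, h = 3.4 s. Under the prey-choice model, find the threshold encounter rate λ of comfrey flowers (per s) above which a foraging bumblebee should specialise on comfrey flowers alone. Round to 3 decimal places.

Drop shallow corollas once their profitability E₂/h₂ falls below the rate achievable on comfrey flowers alone: E₂/h₂ = λE₁/(1 + λh₁).
Solve for λ: λE₁h₂ = E₂(1 + λh₁) → λ(E₁h₂ − E₂h₁) = E₂ → λ = E₂/(E₁h₂ − E₂h₁).
λ = 2.3/(9.9×3.4 − 2.3×4.5) = 2.3/23.31 = 0.09867 per s.

0.099 per s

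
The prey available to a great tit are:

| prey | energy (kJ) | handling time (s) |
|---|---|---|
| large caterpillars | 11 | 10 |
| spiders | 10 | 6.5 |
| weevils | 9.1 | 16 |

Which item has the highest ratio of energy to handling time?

Profitability E/h (kJ/s): large caterpillars = 11/10 = 1.1, spiders = 10/6.5 = 1.54, weevils = 9.1/16 = 0.569.
Ranked: spiders > large caterpillars > weevils.

spiders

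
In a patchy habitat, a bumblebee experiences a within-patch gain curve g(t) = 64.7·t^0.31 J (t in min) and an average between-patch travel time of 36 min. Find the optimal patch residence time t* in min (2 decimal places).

By the marginal value theorem, leave when the instantaneous gain rate g'(t) equals the habitat-wide average g(t)/(T + t).
g'(t) = 0.31·64.7·t^-0.69. Setting 0.31·64.7·t^-0.69 = 64.7·t^0.31/(36+t) gives 0.31(36+t) = t, so 0.69·t = 0.31×36.
t* = 0.31×36/0.69 = 16.17 min.

16.17 min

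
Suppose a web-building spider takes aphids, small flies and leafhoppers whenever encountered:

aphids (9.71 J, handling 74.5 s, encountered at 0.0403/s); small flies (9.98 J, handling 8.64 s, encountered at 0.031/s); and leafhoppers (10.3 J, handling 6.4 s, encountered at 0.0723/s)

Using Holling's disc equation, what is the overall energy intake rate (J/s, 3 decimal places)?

Energy encountered per unit search time: 0.0403×9.71 + 0.031×9.98 + 0.0723×10.3 = 1.445 J/s.
Handling time per unit search time: 0.0403×74.5 + 0.031×8.64 + 0.0723×6.4 = 3.733.
Rate = 1.445/(1 + 3.733) = 0.3054 J/s.

0.305 J/s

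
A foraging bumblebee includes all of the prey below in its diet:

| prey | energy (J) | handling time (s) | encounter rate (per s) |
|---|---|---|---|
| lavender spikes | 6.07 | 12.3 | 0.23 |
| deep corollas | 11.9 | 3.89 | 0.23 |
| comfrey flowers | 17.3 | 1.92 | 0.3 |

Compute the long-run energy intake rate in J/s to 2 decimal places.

1.76 J/s

Energy encountered per unit search time: 0.23×6.07 + 0.23×11.9 + 0.3×17.3 = 9.323 J/s.
Handling time per unit search time: 0.23×12.3 + 0.23×3.89 + 0.3×1.92 = 4.3.
Rate = 9.323/(1 + 4.3) = 1.759 J/s.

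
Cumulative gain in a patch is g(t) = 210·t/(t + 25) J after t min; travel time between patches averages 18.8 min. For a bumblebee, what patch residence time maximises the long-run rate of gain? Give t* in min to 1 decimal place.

21.7 min

By the marginal value theorem, leave when the instantaneous gain rate g'(t) equals the habitat-wide average g(t)/(T + t).
g'(t) = 210·25/(t + 25)². Setting 210·25/(t+25)² = 210t/[(t+25)(18.8+t)] gives 25(18.8+t) = t(t+25), so t² = 25×18.8 = 470.
t* = √470 = 21.68 min.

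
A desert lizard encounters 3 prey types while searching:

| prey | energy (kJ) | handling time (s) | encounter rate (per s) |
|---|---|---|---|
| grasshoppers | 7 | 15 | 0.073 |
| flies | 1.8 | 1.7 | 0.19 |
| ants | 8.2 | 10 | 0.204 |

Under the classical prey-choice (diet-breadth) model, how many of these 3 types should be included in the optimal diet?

2

Rank by E/h (kJ/s): flies 1.06, ants 0.82, grasshoppers 0.467. Include each in turn until the next type's E/h falls below the running intake rate.
Rate on top 1: 0.2585. ants: 0.82 > 0.2585 → include.
Rate on top 2: 0.5991. grasshoppers: 0.467 < 0.5991 → exclude; stop.
Optimal diet: flies, ants — 2 of 3 types.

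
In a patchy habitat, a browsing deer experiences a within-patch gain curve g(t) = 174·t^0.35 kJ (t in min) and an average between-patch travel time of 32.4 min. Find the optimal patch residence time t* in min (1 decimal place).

17.4 min

Optimal t* satisfies g'(t*) = g(t*)/(T + t*).
g'(t) = 0.35·174·t^-0.65. Setting 0.35·174·t^-0.65 = 174·t^0.35/(32.4+t) gives 0.35(32.4+t) = t, so 0.65·t = 0.35×32.4.
t* = 0.35×32.4/0.65 = 17.45 min.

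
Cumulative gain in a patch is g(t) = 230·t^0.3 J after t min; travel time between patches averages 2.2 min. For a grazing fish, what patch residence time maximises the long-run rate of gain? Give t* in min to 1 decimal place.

0.9 min

Maximise g(t)/(T+t): set derivative to zero → g'(t)(T+t) = g(t).
g'(t) = 0.3·230·t^-0.7. Setting 0.3·230·t^-0.7 = 230·t^0.3/(2.2+t) gives 0.3(2.2+t) = t, so 0.70·t = 0.3×2.2.
t* = 0.3×2.2/0.70 = 0.9429 min.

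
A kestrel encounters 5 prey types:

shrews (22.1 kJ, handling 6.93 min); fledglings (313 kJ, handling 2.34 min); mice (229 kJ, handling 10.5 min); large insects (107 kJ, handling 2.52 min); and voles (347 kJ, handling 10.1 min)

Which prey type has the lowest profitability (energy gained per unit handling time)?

Profitability E/h (kJ/min): shrews = 22.1/6.93 = 3.19, fledglings = 313/2.34 = 134, mice = 229/10.5 = 21.8, large insects = 107/2.52 = 42.5, voles = 347/10.1 = 34.4.
Ranked: fledglings > large insects > voles > mice > shrews.

shrews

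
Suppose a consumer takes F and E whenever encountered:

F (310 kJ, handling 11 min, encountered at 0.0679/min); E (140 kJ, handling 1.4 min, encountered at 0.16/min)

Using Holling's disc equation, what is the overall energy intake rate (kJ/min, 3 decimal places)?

Energy encountered per unit search time: 0.0679×310 + 0.16×140 = 43.45 kJ/min.
Handling time per unit search time: 0.0679×11 + 0.16×1.4 = 0.9709.
Rate = 43.45/(1 + 0.9709) = 22.05 kJ/min.

22.045 kJ/min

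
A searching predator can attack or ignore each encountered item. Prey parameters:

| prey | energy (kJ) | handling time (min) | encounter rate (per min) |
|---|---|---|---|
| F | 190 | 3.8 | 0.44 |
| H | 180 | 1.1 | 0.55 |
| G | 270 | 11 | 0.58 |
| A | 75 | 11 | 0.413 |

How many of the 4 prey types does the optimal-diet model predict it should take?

1

E/h in descending order: H 164, F 50, G 24.5, A 6.82 kJ/min. The optimal diet is the largest prefix of this list for which every included type satisfies E_i/h_i > R on the types above it.
Rate on top 1: 61.68. F: 50 < 61.68 → exclude; stop.
Optimal diet: H — 1 of 4 types.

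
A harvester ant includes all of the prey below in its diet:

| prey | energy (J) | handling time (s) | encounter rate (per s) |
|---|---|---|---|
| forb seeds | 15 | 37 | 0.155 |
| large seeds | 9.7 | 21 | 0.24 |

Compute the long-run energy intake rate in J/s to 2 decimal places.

R = (0.155×15 + 0.24×9.7) / (1 + 0.155×37 + 0.24×21) = 4.653/11.78 = 0.3952 J/s.

0.40 J/s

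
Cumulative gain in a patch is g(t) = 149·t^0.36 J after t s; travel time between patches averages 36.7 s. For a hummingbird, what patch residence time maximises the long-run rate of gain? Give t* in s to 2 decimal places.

20.64 s

By the marginal value theorem, leave when the instantaneous gain rate g'(t) equals the habitat-wide average g(t)/(T + t).
g'(t) = 0.36·149·t^-0.64. Setting 0.36·149·t^-0.64 = 149·t^0.36/(36.7+t) gives 0.36(36.7+t) = t, so 0.64·t = 0.36×36.7.
t* = 0.36×36.7/0.64 = 20.64 s.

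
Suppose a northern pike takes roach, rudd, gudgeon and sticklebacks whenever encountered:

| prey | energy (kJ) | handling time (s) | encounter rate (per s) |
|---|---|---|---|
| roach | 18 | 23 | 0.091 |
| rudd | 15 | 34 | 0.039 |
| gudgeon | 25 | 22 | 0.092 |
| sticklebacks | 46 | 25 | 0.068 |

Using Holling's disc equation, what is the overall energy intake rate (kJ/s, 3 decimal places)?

R = (0.091×18 + 0.039×15 + 0.092×25 + 0.068×46) / (1 + 0.091×23 + 0.039×34 + 0.092×22 + 0.068×25) = 7.651/8.143 = 0.9396 kJ/s.

0.940 kJ/s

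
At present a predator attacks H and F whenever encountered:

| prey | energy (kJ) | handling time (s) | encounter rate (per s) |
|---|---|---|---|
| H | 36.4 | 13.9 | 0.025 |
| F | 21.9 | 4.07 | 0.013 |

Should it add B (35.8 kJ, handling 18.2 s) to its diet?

Current rate: (0.025×36.4 + 0.013×21.9)/(1 + 0.025×13.9 + 0.013×4.07) = 0.8531 kJ/s.
B: E/h = 35.8/18.2 = 1.967 kJ/s.
1.967 > 0.8531, so adding B raises the average — include it.

Yes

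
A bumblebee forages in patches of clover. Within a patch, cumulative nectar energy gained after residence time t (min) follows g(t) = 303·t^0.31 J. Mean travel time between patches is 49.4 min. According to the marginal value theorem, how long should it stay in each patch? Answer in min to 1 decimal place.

22.2 min

By the marginal value theorem, leave when the instantaneous gain rate g'(t) equals the habitat-wide average g(t)/(T + t).
g'(t) = 0.31·303·t^-0.69. Setting 0.31·303·t^-0.69 = 303·t^0.31/(49.4+t) gives 0.31(49.4+t) = t, so 0.69·t = 0.31×49.4.
t* = 0.31×49.4/0.69 = 22.19 min.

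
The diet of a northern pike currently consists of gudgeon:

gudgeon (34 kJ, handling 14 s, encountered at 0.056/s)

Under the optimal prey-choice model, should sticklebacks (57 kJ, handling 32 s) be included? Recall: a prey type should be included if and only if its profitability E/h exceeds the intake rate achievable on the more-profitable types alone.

On gudgeon alone, R = ΣλE/(1+Σλh) = 1.904/1.784 = 1.067 kJ/s.
Profitability of sticklebacks: 57/32 = 1.781 kJ/s.
Since 1.781 > R, including sticklebacks increases the long-run rate.

Yes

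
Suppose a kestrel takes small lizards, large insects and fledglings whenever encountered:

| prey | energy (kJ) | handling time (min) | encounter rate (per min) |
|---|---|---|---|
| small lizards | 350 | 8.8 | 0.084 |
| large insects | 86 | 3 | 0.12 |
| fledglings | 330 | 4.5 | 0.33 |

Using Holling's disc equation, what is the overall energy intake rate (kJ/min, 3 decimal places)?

41.465 kJ/min

R = Σλ_iE_i / (1 + Σλ_ih_i)
Numerator: 0.084×350 + 0.12×86 + 0.33×330 = 148.6
Denominator: 1 + 0.084×8.8 + 0.12×3 + 0.33×4.5 = 3.584
R = 148.6/3.584 = 41.47 kJ/min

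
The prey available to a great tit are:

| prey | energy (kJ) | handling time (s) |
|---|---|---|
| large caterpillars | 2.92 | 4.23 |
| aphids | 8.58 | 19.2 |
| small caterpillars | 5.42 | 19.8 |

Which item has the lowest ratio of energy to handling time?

small caterpillars

In descending order of E/h:
large caterpillars: 2.92/4.23 = 0.69 kJ/s
aphids: 8.58/19.2 = 0.447 kJ/s
small caterpillars: 5.42/19.8 = 0.274 kJ/s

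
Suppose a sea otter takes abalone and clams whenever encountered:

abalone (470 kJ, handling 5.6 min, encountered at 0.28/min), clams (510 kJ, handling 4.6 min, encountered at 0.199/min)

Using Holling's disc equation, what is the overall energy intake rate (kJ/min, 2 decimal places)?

66.91 kJ/min

R = (0.28×470 + 0.199×510) / (1 + 0.28×5.6 + 0.199×4.6) = 233.1/3.483 = 66.91 kJ/min.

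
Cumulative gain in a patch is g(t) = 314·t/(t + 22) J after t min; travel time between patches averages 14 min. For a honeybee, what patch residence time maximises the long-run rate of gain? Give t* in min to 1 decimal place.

17.5 min

Optimal t* satisfies g'(t*) = g(t*)/(T + t*).
g'(t) = 314·22/(t + 22)². Setting 314·22/(t+22)² = 314t/[(t+22)(14+t)] gives 22(14+t) = t(t+22), so t² = 22×14 = 308.
t* = √308 = 17.55 min.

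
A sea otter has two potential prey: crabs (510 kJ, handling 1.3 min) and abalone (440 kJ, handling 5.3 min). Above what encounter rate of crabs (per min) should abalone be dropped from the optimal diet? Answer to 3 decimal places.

At the threshold, the rate on crabs alone equals the profitability of abalone: λ·510/(1 + λ·1.3) = 440/5.3 = 83.02.
Rearranging, λ(510 − 83.02×1.3) = 83.02, so λ = 83.02/402.1 = 0.2065 per min.

0.206 per min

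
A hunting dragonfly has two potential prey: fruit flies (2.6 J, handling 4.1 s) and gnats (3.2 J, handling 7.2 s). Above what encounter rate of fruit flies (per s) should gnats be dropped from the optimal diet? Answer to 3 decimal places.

0.571 per s

At the threshold, the rate on fruit flies alone equals the profitability of gnats: λ·2.6/(1 + λ·4.1) = 3.2/7.2 = 0.4444.
Rearranging, λ(2.6 − 0.4444×4.1) = 0.4444, so λ = 0.4444/0.7778 = 0.5714 per s.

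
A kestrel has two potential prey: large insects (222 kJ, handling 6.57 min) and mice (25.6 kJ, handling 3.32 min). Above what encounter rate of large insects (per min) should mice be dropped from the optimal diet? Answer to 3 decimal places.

0.045 per min

At the threshold, the rate on large insects alone equals the profitability of mice: λ·222/(1 + λ·6.57) = 25.6/3.32 = 7.711.
Rearranging, λ(222 − 7.711×6.57) = 7.711, so λ = 7.711/171.3 = 0.045 per min.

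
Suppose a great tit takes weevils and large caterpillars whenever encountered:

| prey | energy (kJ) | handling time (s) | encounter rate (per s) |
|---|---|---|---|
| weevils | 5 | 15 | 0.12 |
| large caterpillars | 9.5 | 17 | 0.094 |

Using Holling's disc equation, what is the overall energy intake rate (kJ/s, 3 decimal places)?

0.339 kJ/s

R = Σλ_iE_i / (1 + Σλ_ih_i)
Numerator: 0.12×5 + 0.094×9.5 = 1.493
Denominator: 1 + 0.12×15 + 0.094×17 = 4.398
R = 1.493/4.398 = 0.3395 kJ/s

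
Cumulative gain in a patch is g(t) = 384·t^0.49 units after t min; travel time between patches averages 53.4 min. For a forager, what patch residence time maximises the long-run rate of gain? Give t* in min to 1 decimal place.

51.3 min

By the marginal value theorem, leave when the instantaneous gain rate g'(t) equals the habitat-wide average g(t)/(T + t).
g'(t) = 0.49·384·t^-0.51. Setting 0.49·384·t^-0.51 = 384·t^0.49/(53.4+t) gives 0.49(53.4+t) = t, so 0.51·t = 0.49×53.4.
t* = 0.49×53.4/0.51 = 51.31 min.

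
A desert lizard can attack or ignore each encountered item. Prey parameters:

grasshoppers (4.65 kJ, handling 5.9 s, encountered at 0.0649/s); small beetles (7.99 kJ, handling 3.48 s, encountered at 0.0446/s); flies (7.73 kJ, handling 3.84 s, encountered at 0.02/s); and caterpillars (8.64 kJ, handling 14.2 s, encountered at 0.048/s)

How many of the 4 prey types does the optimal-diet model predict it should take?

4

E/h in descending order: small beetles 2.3, flies 2.01, grasshoppers 0.788, caterpillars 0.608 kJ/s. The optimal diet is the largest prefix of this list for which every included type satisfies E_i/h_i > R on the types above it.
Rate on top 1: 0.3085. flies: 2.01 > 0.3085 → include.
Rate on top 2: 0.4147. grasshoppers: 0.788 > 0.4147 → include.
Rate on top 3: 0.5033. caterpillars: 0.608 > 0.5033 → include.
Optimal diet: small beetles, flies, grasshoppers, caterpillars — 4 of 4 types.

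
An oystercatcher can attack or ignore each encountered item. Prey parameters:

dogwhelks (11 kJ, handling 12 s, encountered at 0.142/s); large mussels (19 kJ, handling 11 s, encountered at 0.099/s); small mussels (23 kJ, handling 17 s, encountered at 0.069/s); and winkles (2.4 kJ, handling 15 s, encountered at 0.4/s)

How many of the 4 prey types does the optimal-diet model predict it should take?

Profitabilities (E/h, kJ/s): large mussels 1.73, small mussels 1.35, dogwhelks 0.917, winkles 0.16. Add prey in this order while the next type's profitability exceeds the intake rate on those already taken.
Rate on top 1: 0.9004. small mussels: 1.35 > 0.9004 → include.
Rate on top 2: 1.063. dogwhelks: 0.917 < 1.063 → exclude; stop.
Optimal diet: large mussels, small mussels — 2 of 4 types.

2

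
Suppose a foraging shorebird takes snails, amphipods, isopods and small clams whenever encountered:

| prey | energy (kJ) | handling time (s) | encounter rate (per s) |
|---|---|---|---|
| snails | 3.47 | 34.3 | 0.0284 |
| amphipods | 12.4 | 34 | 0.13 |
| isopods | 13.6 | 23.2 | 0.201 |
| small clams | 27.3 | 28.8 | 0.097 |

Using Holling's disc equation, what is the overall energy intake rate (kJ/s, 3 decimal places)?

0.512 kJ/s

R = Σλ_iE_i / (1 + Σλ_ih_i)
Numerator: 0.0284×3.47 + 0.13×12.4 + 0.201×13.6 + 0.097×27.3 = 7.092
Denominator: 1 + 0.0284×34.3 + 0.13×34 + 0.201×23.2 + 0.097×28.8 = 13.85
R = 7.092/13.85 = 0.512 kJ/s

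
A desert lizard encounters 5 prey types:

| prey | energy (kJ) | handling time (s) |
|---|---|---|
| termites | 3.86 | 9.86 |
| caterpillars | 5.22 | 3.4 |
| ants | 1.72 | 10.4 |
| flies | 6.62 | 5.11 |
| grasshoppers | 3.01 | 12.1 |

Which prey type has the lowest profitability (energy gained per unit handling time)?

ants

In descending order of E/h:
caterpillars: 5.22/3.4 = 1.54 kJ/s
flies: 6.62/5.11 = 1.3 kJ/s
termites: 3.86/9.86 = 0.391 kJ/s
grasshoppers: 3.01/12.1 = 0.249 kJ/s
ants: 1.72/10.4 = 0.165 kJ/s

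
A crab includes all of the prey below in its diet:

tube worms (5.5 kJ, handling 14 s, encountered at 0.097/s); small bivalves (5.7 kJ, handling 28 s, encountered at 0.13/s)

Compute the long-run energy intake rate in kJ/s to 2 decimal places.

0.21 kJ/s

Energy encountered per unit search time: 0.097×5.5 + 0.13×5.7 = 1.275 kJ/s.
Handling time per unit search time: 0.097×14 + 0.13×28 = 4.998.
Rate = 1.275/(1 + 4.998) = 0.2125 kJ/s.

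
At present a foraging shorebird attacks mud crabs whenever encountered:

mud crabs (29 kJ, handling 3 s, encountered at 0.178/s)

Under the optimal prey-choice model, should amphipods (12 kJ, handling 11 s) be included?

No

Current rate: (0.178×29)/(1 + 0.178×3) = 3.365 kJ/s.
amphipods: E/h = 12/11 = 1.091 kJ/s.
Since 1.091 < R, time spent handling amphipods is better spent searching.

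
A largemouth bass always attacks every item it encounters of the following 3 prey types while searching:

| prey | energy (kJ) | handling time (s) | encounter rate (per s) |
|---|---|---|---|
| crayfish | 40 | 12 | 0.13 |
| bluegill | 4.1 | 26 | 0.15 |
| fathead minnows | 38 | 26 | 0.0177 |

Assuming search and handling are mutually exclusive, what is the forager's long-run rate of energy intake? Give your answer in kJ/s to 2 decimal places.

0.94 kJ/s

Energy encountered per unit search time: 0.13×40 + 0.15×4.1 + 0.0177×38 = 6.488 kJ/s.
Handling time per unit search time: 0.13×12 + 0.15×26 + 0.0177×26 = 5.92.
Rate = 6.488/(1 + 5.92) = 0.9375 kJ/s.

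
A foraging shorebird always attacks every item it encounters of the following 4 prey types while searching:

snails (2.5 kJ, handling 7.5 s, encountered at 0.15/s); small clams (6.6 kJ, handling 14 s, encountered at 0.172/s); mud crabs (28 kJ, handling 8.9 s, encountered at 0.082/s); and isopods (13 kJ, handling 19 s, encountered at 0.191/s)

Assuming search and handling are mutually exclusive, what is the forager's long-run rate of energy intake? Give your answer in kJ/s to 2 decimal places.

R = Σλ_iE_i / (1 + Σλ_ih_i)
Numerator: 0.15×2.5 + 0.172×6.6 + 0.082×28 + 0.191×13 = 6.289
Denominator: 1 + 0.15×7.5 + 0.172×14 + 0.082×8.9 + 0.191×19 = 8.892
R = 6.289/8.892 = 0.7073 kJ/s

0.71 kJ/s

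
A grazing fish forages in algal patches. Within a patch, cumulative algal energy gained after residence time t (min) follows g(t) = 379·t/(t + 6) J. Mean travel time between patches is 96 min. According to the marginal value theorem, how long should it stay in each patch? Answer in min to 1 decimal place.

Optimal t* satisfies g'(t*) = g(t*)/(T + t*).
g'(t) = 379·6/(t + 6)². Setting 379·6/(t+6)² = 379t/[(t+6)(96+t)] gives 6(96+t) = t(t+6), so t² = 6×96 = 576.
t* = √576 = 24 min.

24.0 min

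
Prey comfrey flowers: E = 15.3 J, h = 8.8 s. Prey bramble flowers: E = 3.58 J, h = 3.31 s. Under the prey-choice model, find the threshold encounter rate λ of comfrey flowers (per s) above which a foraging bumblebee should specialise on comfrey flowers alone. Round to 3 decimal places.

At the threshold, the rate on comfrey flowers alone equals the profitability of bramble flowers: λ·15.3/(1 + λ·8.8) = 3.58/3.31 = 1.082.
Rearranging, λ(15.3 − 1.082×8.8) = 1.082, so λ = 1.082/5.782 = 0.1871 per s.

0.187 per s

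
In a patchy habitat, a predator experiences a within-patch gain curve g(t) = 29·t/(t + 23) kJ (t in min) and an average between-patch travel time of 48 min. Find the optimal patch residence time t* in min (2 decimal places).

By the marginal value theorem, leave when the instantaneous gain rate g'(t) equals the habitat-wide average g(t)/(T + t).
g'(t) = 29·23/(t + 23)². Setting 29·23/(t+23)² = 29t/[(t+23)(48+t)] gives 23(48+t) = t(t+23), so t² = 23×48 = 1104.
t* = √1104 = 33.23 min.

33.23 min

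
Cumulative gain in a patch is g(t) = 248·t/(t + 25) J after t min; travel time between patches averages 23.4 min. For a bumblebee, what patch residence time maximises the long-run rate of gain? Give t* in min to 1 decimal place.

Maximise g(t)/(T+t): set derivative to zero → g'(t)(T+t) = g(t).
g'(t) = 248·25/(t + 25)². Setting 248·25/(t+25)² = 248t/[(t+25)(23.4+t)] gives 25(23.4+t) = t(t+25), so t² = 25×23.4 = 585.
t* = √585 = 24.19 min.

24.2 min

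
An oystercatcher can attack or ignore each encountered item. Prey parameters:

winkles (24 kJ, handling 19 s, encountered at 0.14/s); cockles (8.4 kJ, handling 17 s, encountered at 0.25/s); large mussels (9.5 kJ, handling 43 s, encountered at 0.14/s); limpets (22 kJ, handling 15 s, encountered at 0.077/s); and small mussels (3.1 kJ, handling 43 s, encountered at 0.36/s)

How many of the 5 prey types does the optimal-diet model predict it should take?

2

Rank by E/h (kJ/s): limpets 1.47, winkles 1.26, cockles 0.494, large mussels 0.221, small mussels 0.0721. Include each in turn until the next type's E/h falls below the running intake rate.
Rate on top 1: 0.7861. winkles: 1.26 > 0.7861 → include.
Rate on top 2: 1.05. cockles: 0.494 < 1.05 → exclude; stop.
Optimal diet: limpets, winkles — 2 of 5 types.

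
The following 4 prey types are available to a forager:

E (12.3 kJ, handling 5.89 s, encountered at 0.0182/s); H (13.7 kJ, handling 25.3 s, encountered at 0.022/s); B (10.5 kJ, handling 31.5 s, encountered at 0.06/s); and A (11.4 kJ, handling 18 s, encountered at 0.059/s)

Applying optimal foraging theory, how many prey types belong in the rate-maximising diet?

3

Rank by E/h (kJ/s): E 2.09, A 0.633, H 0.542, B 0.333. Include each in turn until the next type's E/h falls below the running intake rate.
Rate on top 1: 0.2022. A: 0.633 > 0.2022 → include.
Rate on top 2: 0.4133. H: 0.542 > 0.4133 → include.
Rate on top 3: 0.4395. B: 0.333 < 0.4395 → exclude; stop.
Optimal diet: E, A, H — 3 of 4 types.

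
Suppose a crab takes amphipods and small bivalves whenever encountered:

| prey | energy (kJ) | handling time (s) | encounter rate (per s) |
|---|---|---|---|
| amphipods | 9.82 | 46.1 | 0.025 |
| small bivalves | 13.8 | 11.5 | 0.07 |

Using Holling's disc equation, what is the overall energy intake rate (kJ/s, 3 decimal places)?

0.410 kJ/s

R = (0.025×9.82 + 0.07×13.8) / (1 + 0.025×46.1 + 0.07×11.5) = 1.212/2.958 = 0.4096 kJ/s.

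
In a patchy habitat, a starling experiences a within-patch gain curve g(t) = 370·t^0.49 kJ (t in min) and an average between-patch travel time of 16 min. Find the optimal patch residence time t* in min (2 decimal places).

Maximise g(t)/(T+t): set derivative to zero → g'(t)(T+t) = g(t).
g'(t) = 0.49·370·t^-0.51. Setting 0.49·370·t^-0.51 = 370·t^0.49/(16+t) gives 0.49(16+t) = t, so 0.51·t = 0.49×16.
t* = 0.49×16/0.51 = 15.37 min.

15.37 min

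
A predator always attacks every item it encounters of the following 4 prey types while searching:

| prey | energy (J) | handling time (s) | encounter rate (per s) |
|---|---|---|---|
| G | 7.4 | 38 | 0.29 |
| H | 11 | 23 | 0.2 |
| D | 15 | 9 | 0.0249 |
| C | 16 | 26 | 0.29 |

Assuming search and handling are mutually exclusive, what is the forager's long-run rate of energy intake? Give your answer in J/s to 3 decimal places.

R = Σλ_iE_i / (1 + Σλ_ih_i)
Numerator: 0.29×7.4 + 0.2×11 + 0.0249×15 + 0.29×16 = 9.36
Denominator: 1 + 0.29×38 + 0.2×23 + 0.0249×9 + 0.29×26 = 24.38
R = 9.36/24.38 = 0.3838 J/s

0.384 J/s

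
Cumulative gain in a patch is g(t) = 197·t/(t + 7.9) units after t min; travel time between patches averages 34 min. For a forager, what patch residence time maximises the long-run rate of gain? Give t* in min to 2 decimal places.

By the marginal value theorem, leave when the instantaneous gain rate g'(t) equals the habitat-wide average g(t)/(T + t).
g'(t) = 197·7.9/(t + 7.9)². Setting 197·7.9/(t+7.9)² = 197t/[(t+7.9)(34+t)] gives 7.9(34+t) = t(t+7.9), so t² = 7.9×34 = 268.6.
t* = √268.6 = 16.39 min.

16.39 min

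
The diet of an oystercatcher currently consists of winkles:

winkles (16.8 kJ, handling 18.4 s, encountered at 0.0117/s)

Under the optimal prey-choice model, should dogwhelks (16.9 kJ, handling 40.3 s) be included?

On winkles alone, R = ΣλE/(1+Σλh) = 0.1966/1.215 = 0.1617 kJ/s.
dogwhelks: E/h = 16.9/40.3 = 0.4194 kJ/s.
Since 0.4194 > R, including dogwhelks increases the long-run rate.

Yes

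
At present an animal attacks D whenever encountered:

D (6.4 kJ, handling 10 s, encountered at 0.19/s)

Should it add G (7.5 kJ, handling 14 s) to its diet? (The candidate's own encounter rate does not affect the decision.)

Current rate: (0.19×6.4)/(1 + 0.19×10) = 0.4193 kJ/s.
G: E/h = 7.5/14 = 0.5357 kJ/s.
Since 0.5357 > R, including G increases the long-run rate.

Yes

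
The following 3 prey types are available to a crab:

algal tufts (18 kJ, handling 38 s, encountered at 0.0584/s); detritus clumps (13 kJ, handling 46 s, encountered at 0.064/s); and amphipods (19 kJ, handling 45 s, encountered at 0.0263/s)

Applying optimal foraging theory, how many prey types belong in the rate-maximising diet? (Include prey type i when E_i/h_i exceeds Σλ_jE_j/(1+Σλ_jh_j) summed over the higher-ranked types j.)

Profitabilities (E/h, kJ/s): algal tufts 0.474, amphipods 0.422, detritus clumps 0.283. Add prey in this order while the next type's profitability exceeds the intake rate on those already taken.
Rate on top 1: 0.3265. amphipods: 0.422 > 0.3265 → include.
Rate on top 2: 0.3523. detritus clumps: 0.283 < 0.3523 → exclude; stop.
Optimal diet: algal tufts, amphipods — 2 of 3 types.

2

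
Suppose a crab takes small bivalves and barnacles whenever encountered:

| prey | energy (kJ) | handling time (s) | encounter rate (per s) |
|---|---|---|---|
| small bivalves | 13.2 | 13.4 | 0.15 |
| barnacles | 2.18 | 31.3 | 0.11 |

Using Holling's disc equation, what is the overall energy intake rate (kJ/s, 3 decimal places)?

Energy encountered per unit search time: 0.15×13.2 + 0.11×2.18 = 2.22 kJ/s.
Handling time per unit search time: 0.15×13.4 + 0.11×31.3 = 5.453.
Rate = 2.22/(1 + 5.453) = 0.344 kJ/s.

0.344 kJ/s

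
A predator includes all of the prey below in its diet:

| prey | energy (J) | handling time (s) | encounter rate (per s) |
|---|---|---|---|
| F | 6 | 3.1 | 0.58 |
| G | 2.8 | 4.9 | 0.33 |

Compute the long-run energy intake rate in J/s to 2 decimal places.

1.00 J/s

Energy encountered per unit search time: 0.58×6 + 0.33×2.8 = 4.404 J/s.
Handling time per unit search time: 0.58×3.1 + 0.33×4.9 = 3.415.
Rate = 4.404/(1 + 3.415) = 0.9975 J/s.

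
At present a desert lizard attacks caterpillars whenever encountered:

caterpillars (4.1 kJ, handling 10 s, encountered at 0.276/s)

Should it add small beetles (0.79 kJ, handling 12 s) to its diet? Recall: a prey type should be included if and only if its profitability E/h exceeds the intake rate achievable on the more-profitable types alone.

No

Current rate: (0.276×4.1)/(1 + 0.276×10) = 0.301 kJ/s.
Profitability of small beetles: 0.79/12 = 0.06583 kJ/s.
0.06583 < 0.301, so adding small beetles would lower the average — exclude it.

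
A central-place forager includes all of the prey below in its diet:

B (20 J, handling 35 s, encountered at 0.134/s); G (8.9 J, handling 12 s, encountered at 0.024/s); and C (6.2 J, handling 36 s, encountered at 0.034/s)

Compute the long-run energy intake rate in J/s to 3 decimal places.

R = Σλ_iE_i / (1 + Σλ_ih_i)
Numerator: 0.134×20 + 0.024×8.9 + 0.034×6.2 = 3.104
Denominator: 1 + 0.134×35 + 0.024×12 + 0.034×36 = 7.202
R = 3.104/7.202 = 0.431 J/s

0.431 J/s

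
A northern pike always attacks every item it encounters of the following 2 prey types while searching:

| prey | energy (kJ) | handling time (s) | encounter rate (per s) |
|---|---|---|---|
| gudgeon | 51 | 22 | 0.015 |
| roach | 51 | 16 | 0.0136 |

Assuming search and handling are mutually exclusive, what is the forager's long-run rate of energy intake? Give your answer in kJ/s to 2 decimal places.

R = Σλ_iE_i / (1 + Σλ_ih_i)
Numerator: 0.015×51 + 0.0136×51 = 1.459
Denominator: 1 + 0.015×22 + 0.0136×16 = 1.548
R = 1.459/1.548 = 0.9425 kJ/s

0.94 kJ/s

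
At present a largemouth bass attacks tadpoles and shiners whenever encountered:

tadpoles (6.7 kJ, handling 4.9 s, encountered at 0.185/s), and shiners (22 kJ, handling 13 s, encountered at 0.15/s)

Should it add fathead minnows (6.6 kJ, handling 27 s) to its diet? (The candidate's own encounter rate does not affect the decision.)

No

On tadpoles and shiners alone, R = ΣλE/(1+Σλh) = 4.54/3.857 = 1.177 kJ/s.
Profitability of fathead minnows: 6.6/27 = 0.2444 kJ/s.
Since 0.2444 < R, time spent handling fathead minnows is better spent searching.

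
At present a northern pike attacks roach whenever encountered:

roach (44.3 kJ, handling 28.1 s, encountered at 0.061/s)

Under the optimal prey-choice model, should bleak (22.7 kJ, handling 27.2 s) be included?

Intake rate on the current diet: R = (0.061×44.3) / (1 + 0.061×28.1) = 2.702/2.714 = 0.9957 kJ/s.
bleak: E/h = 22.7/27.2 = 0.8346 kJ/s.
0.8346 < 0.9957, so adding bleak would lower the average — exclude it.

No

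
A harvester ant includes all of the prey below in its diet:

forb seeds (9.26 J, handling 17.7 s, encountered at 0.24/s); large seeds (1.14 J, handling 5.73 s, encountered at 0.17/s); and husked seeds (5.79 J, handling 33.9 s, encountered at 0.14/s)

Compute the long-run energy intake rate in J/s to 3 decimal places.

R = Σλ_iE_i / (1 + Σλ_ih_i)
Numerator: 0.24×9.26 + 0.17×1.14 + 0.14×5.79 = 3.227
Denominator: 1 + 0.24×17.7 + 0.17×5.73 + 0.14×33.9 = 10.97
R = 3.227/10.97 = 0.2942 J/s

0.294 J/s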